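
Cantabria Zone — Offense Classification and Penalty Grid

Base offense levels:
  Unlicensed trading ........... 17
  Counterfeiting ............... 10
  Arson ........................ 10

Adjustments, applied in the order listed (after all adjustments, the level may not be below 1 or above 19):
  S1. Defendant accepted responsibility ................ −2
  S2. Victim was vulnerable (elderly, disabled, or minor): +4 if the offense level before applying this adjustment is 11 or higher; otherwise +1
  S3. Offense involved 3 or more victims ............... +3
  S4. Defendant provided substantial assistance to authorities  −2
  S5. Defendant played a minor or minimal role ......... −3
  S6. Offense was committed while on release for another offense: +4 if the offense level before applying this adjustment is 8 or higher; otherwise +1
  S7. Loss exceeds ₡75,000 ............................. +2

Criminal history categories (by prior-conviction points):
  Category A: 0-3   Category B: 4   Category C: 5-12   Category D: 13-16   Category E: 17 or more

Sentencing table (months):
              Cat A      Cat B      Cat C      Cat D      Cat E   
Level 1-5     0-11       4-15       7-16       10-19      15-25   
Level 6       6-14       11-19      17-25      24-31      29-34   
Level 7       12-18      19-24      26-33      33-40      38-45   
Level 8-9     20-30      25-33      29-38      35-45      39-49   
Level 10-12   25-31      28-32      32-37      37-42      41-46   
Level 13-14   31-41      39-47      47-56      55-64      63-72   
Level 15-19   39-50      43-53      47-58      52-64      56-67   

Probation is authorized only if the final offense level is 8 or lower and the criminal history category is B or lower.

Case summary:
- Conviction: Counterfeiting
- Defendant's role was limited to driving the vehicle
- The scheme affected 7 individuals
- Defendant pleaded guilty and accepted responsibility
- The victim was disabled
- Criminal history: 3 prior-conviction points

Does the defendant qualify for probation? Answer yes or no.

Base offense level for counterfeiting: 10.
S1 applies: 10 − 2 = 8.
S2 applies (level before this adjustment is 8 < 11, so +1): 8 + 1 = 9.
S3 applies: 9 + 3 = 12.
S5 applies: 12 − 3 = 9.
Final offense level: 9.
Criminal history: 3 prior points → Category A (0-3).
Level 9 falls in the 8-9 band.
Grid: Level 8-9 × Category A = 20-30 months.
Probation check: level 9 > 8 and category A ≤ B → not eligible.

No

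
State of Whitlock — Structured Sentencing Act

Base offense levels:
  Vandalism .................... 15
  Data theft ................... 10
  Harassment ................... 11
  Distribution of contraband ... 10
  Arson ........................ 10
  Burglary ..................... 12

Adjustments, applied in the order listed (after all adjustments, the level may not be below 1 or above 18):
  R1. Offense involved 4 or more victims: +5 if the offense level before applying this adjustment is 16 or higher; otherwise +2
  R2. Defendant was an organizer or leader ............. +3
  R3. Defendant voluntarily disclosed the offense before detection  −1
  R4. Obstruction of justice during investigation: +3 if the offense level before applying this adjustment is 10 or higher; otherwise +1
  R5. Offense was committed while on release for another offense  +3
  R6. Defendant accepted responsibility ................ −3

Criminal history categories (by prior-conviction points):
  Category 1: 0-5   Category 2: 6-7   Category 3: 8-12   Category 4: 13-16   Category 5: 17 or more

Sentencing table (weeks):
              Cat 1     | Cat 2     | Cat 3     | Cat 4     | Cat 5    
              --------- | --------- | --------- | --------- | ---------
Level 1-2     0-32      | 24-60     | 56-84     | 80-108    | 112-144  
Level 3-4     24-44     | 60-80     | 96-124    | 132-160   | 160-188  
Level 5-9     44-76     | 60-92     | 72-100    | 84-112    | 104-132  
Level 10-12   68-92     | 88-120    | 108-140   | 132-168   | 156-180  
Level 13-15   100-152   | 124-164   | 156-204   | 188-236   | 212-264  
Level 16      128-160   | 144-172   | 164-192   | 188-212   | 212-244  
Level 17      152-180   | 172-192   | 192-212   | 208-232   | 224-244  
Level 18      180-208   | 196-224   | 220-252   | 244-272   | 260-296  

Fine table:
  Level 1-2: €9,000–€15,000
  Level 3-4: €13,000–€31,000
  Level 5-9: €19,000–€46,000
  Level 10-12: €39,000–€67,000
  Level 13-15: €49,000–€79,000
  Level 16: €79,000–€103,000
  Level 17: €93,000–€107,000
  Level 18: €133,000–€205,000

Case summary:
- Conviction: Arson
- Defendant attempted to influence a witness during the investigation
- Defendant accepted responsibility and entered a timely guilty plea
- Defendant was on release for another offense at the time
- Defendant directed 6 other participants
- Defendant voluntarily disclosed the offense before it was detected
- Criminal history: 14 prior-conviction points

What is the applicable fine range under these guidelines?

Base offense level for arson: 10.
R2 applies: 10 + 3 = 13.
R3 applies: 13 − 1 = 12.
R4 applies (level before this adjustment is 12 ≥ 10, so +3): 12 + 3 = 15.
R5 applies: 15 + 3 = 18.
R6 applies: 18 − 3 = 15.
Final offense level: 15.
Level 15 falls in the 13-15 band.
Fine table: Level 13-15 → €49,000–€79,000.

€49,000–€79,000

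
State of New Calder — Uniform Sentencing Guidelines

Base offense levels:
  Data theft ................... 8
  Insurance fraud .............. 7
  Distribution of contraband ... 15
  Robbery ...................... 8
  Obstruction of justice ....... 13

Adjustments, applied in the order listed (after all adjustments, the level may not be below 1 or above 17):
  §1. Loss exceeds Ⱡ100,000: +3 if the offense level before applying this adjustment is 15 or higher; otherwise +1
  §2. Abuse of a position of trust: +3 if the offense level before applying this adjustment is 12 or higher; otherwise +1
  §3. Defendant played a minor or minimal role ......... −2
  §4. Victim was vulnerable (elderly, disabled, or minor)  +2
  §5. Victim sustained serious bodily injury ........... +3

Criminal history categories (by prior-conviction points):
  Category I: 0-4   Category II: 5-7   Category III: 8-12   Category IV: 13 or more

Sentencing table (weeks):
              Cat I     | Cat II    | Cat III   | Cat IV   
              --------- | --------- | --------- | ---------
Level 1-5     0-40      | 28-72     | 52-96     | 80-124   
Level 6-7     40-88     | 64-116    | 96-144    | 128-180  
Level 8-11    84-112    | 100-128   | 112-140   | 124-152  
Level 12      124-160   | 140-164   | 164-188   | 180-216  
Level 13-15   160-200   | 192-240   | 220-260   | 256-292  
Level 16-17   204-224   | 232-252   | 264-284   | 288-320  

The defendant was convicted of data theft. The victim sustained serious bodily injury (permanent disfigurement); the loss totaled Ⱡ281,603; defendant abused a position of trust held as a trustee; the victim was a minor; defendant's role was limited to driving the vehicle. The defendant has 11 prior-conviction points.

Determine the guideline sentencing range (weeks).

220-260 weeks

Base offense level for data theft: 8.
§1 applies (level before this adjustment is 8 < 15, so +1): 8 + 1 = 9.
§2 applies (level before this adjustment is 9 < 12, so +1): 9 + 1 = 10.
§3 applies: 10 − 2 = 8.
§4 applies: 8 + 2 = 10.
§5 applies: 10 + 3 = 13.
Final offense level: 13.
Criminal history: 11 prior points → Category III (8-12).
Level 13 falls in the 13-15 band.
Grid: Level 13-15 × Category III = 220-260 weeks.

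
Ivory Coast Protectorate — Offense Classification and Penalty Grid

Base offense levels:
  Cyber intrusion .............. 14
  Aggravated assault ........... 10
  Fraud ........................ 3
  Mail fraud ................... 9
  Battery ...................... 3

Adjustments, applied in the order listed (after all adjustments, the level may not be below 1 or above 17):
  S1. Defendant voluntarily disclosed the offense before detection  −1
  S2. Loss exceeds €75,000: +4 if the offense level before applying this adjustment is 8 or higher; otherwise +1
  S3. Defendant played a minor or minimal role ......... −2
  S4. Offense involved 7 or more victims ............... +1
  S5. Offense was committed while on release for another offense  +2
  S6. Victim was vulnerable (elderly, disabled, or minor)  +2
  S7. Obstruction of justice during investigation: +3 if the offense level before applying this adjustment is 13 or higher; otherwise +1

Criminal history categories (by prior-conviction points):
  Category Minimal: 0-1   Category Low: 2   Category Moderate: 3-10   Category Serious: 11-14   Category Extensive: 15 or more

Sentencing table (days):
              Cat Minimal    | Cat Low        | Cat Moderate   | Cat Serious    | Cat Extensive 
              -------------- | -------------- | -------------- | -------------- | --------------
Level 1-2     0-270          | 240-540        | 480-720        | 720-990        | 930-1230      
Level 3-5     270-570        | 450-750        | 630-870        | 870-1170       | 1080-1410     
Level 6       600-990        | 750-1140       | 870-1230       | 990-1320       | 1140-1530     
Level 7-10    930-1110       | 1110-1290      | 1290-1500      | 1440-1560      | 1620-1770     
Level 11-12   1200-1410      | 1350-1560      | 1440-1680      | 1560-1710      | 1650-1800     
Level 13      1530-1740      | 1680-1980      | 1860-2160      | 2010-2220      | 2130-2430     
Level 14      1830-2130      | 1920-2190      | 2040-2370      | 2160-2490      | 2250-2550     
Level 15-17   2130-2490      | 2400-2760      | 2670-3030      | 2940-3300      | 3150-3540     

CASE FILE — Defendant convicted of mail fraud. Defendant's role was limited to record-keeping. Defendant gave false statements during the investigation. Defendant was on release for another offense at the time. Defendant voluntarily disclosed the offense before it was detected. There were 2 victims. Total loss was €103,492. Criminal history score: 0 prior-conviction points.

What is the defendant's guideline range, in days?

1530-1740 days

Base offense level for mail fraud: 9.
S1 applies: 9 − 1 = 8.
S2 applies (level before this adjustment is 8 ≥ 8, so +4): 8 + 4 = 12.
S3 applies: 12 − 2 = 10.
S4 does not apply.
S5 applies: 10 + 2 = 12.
S7 applies (level before this adjustment is 12 < 13, so +1): 12 + 1 = 13.
Final offense level: 13.
Criminal history: 0 prior points → Category Minimal (0-1).
Level 13 falls in the 13 band.
Grid: Level 13 × Category Minimal = 1530-1740 days.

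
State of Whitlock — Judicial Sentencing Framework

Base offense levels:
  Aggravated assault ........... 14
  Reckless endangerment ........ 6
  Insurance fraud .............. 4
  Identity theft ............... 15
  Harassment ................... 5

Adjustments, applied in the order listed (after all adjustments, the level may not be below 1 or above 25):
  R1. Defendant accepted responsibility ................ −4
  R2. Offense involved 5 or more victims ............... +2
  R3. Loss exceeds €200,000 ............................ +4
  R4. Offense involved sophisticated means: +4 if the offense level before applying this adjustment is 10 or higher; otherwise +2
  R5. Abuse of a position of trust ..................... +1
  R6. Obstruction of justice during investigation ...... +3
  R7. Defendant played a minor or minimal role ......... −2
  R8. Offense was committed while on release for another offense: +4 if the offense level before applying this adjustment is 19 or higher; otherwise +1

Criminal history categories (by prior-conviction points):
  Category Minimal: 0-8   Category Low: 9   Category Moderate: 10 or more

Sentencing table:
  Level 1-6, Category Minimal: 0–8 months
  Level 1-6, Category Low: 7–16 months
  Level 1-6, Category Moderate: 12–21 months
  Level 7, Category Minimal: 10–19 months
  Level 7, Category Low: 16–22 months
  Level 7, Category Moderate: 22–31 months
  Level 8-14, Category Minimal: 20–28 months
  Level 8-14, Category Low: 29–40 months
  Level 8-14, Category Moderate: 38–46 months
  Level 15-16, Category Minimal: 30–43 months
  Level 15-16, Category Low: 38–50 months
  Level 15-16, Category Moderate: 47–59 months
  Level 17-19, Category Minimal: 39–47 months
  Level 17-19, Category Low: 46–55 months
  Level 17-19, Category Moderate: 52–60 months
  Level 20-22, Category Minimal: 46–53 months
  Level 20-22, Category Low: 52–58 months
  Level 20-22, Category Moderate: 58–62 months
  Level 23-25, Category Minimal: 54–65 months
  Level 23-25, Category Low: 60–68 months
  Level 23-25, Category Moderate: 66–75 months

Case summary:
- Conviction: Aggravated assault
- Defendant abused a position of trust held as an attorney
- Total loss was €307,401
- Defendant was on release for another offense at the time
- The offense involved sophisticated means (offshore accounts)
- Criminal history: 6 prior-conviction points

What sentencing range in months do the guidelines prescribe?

Base offense level for aggravated assault: 14.
R1 does not apply.
R2 does not apply.
R3 applies: 14 + 4 = 18.
R4 applies (level before this adjustment is 18 ≥ 10, so +4): 18 + 4 = 22.
R5 applies: 22 + 1 = 23.
R6 does not apply.
R8 applies (level before this adjustment is 23 ≥ 19, so +4): 23 + 4 = 27.
Level 27 exceeds the maximum of 25; capped at 25.
Final offense level: 25.
Criminal history: 6 prior points → Category Minimal (0-8).
Level 25 falls in the 23-25 band.
Grid: Level 23-25 × Category Minimal = 54-65 months.

54-65 months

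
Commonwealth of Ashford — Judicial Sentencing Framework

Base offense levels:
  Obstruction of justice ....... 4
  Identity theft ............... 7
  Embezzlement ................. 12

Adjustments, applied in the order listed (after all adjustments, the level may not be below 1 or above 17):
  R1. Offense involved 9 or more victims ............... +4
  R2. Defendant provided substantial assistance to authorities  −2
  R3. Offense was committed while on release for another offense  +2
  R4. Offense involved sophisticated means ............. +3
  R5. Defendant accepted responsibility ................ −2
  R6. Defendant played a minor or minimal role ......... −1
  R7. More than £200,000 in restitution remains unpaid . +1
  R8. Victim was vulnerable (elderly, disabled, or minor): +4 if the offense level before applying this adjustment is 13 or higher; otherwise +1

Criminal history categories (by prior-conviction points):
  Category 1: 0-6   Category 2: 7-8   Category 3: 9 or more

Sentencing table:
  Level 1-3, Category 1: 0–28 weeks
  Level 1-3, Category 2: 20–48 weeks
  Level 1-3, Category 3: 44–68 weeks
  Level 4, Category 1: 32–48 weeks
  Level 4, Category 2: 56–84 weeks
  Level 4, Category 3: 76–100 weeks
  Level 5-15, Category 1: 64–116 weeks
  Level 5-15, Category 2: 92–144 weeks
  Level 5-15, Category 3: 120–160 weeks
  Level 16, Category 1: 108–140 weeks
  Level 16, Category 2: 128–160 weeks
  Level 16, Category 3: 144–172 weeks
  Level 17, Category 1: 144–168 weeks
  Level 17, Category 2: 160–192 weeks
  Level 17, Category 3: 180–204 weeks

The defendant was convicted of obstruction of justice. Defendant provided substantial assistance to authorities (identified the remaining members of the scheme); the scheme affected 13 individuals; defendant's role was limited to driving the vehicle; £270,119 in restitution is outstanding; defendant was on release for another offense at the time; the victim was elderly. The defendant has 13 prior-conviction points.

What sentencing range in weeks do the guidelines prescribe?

120-160 weeks

Base offense level for obstruction of justice: 4.
R1 applies: 4 + 4 = 8.
R2 applies: 8 − 2 = 6.
R3 applies: 6 + 2 = 8.
R4 does not apply.
R6 applies: 8 − 1 = 7.
R7 applies: 7 + 1 = 8.
R8 applies (level before this adjustment is 8 < 13, so +1): 8 + 1 = 9.
Final offense level: 9.
Criminal history: 13 prior points → Category 3 (9+).
Level 9 falls in the 5-15 band.
Grid: Level 5-15 × Category 3 = 120-160 weeks.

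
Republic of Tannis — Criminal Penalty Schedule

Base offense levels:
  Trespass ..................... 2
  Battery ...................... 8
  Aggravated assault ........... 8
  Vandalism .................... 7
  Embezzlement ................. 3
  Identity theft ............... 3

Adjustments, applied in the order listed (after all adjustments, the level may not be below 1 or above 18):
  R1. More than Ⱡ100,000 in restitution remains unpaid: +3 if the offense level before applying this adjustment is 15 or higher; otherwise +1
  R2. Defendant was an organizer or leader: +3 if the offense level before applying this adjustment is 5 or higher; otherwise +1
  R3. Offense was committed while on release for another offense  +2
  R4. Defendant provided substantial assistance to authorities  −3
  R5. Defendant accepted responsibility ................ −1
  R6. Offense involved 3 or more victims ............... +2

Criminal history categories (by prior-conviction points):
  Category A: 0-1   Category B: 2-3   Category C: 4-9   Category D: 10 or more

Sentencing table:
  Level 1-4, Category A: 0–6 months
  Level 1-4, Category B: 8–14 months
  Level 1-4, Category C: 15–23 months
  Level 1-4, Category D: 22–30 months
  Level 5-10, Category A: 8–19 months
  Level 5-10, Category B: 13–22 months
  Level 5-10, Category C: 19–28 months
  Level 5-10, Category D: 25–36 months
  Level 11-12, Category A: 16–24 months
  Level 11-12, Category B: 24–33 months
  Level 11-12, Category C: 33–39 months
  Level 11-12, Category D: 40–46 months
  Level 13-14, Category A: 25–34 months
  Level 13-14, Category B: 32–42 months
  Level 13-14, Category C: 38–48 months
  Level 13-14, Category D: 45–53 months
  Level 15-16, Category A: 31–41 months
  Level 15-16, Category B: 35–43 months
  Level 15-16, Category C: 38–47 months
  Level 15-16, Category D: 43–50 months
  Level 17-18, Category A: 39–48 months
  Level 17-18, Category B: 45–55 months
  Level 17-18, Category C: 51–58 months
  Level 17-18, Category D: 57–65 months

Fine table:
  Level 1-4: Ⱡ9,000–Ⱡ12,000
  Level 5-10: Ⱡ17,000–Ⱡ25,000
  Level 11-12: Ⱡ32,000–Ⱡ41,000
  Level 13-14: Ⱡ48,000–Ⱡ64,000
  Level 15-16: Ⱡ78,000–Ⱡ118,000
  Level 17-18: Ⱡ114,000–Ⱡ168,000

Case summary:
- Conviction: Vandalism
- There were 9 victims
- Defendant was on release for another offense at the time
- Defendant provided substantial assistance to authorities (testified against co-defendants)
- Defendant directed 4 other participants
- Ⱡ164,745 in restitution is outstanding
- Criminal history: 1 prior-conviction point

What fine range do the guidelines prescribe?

Base offense level for vandalism: 7.
R1 applies (level before this adjustment is 7 < 15, so +1): 7 + 1 = 8.
R2 applies (level before this adjustment is 8 ≥ 5, so +3): 8 + 3 = 11.
R3 applies: 11 + 2 = 13.
R4 applies: 13 − 3 = 10.
R5 does not apply.
R6 applies: 10 + 2 = 12.
Final offense level: 12.
Level 12 falls in the 11-12 band.
Fine table: Level 11-12 → Ⱡ32,000–Ⱡ41,000.

Ⱡ32,000–Ⱡ41,000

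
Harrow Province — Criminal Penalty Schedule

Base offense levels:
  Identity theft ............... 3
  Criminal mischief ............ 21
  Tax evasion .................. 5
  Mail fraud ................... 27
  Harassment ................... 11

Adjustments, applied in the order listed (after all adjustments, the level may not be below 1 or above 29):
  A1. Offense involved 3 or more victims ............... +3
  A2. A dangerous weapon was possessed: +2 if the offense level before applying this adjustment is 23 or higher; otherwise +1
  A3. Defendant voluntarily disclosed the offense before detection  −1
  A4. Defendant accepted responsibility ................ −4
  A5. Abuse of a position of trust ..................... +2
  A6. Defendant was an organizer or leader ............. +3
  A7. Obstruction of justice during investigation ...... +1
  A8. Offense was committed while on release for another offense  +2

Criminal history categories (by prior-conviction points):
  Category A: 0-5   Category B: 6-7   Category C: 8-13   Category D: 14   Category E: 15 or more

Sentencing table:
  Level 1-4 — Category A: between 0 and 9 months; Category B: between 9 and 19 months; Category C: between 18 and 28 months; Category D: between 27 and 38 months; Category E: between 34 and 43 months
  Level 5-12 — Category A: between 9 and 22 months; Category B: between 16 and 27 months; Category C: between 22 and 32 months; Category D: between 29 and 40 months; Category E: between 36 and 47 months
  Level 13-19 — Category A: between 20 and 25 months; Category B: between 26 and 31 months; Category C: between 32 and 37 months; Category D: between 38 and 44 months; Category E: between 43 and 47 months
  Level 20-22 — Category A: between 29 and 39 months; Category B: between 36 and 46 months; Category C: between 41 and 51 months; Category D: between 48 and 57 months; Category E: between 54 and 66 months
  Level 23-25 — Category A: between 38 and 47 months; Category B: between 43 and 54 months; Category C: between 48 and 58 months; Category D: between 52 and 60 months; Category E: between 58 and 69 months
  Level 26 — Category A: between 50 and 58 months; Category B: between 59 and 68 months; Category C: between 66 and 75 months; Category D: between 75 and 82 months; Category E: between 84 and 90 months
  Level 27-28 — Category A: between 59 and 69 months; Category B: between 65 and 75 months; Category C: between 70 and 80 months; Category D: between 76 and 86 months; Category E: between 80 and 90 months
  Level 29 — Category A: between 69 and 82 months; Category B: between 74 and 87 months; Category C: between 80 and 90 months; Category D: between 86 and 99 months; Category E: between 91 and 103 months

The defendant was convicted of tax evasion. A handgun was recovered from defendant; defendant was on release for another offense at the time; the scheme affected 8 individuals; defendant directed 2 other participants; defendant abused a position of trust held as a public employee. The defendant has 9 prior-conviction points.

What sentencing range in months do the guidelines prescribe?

Base offense level for tax evasion: 5.
A1 applies: 5 + 3 = 8.
A2 applies (level before this adjustment is 8 < 23, so +1): 8 + 1 = 9.
A3 does not apply.
A4 does not apply.
A5 applies: 9 + 2 = 11.
A6 applies: 11 + 3 = 14.
A7 does not apply.
A8 applies: 14 + 2 = 16.
Final offense level: 16.
Criminal history: 9 prior points → Category C (8-13).
Level 16 falls in the 13-19 band.
Grid: Level 13-19 × Category C = 32-37 months.

32-37 months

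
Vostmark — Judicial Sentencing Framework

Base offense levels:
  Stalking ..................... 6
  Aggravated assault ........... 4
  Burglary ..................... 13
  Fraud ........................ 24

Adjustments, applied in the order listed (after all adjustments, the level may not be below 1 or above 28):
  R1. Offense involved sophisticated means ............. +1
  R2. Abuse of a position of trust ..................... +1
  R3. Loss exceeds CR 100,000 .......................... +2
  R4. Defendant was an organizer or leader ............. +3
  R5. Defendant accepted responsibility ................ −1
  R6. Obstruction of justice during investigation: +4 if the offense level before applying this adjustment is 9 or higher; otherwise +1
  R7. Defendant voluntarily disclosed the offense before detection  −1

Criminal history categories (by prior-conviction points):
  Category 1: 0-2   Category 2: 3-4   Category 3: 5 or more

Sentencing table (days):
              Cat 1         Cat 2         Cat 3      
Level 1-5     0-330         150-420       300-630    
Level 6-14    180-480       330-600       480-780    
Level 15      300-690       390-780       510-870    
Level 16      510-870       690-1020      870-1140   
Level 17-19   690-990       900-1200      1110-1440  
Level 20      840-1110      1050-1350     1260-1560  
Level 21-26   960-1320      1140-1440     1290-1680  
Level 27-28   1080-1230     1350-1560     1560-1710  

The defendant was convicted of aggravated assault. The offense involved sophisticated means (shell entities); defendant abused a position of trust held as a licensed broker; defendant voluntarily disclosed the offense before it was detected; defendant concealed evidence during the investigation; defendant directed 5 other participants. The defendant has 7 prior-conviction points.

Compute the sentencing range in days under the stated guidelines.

Base offense level for aggravated assault: 4.
R1 applies: 4 + 1 = 5.
R2 applies: 5 + 1 = 6.
R4 applies: 6 + 3 = 9.
R5 does not apply.
R6 applies (level before this adjustment is 9 ≥ 9, so +4): 9 + 4 = 13.
R7 applies: 13 − 1 = 12.
Final offense level: 12.
Criminal history: 7 prior points → Category 3 (5+).
Level 12 falls in the 6-14 band.
Grid: Level 6-14 × Category 3 = 480-780 days.

480-780 days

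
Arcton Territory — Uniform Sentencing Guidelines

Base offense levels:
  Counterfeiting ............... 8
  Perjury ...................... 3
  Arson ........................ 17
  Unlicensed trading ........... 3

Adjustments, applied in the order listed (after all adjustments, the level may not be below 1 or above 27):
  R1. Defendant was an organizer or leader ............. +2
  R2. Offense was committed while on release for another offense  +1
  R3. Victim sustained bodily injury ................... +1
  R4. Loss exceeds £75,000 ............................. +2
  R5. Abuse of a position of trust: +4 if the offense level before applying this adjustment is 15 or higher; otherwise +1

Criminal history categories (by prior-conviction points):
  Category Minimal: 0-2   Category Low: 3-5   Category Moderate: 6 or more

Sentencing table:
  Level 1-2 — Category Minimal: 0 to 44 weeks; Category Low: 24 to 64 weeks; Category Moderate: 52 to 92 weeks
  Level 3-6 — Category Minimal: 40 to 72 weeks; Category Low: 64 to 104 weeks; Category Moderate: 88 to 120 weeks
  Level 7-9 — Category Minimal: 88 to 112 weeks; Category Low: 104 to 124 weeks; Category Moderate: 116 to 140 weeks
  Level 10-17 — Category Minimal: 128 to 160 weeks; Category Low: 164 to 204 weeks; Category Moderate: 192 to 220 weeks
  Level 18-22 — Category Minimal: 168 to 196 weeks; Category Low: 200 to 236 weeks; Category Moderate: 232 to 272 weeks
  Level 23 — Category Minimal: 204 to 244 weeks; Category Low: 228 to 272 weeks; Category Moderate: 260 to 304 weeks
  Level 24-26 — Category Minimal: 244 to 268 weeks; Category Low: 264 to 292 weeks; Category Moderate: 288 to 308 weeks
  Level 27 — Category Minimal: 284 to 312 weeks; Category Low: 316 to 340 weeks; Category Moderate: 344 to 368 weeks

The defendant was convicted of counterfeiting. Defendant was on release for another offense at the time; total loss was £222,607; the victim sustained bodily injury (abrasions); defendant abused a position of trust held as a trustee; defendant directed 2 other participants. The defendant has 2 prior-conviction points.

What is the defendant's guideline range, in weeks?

Base offense level for counterfeiting: 8.
R1 applies: 8 + 2 = 10.
R2 applies: 10 + 1 = 11.
R3 applies: 11 + 1 = 12.
R4 applies: 12 + 2 = 14.
R5 applies (level before this adjustment is 14 < 15, so +1): 14 + 1 = 15.
Final offense level: 15.
Criminal history: 2 prior points → Category Minimal (0-2).
Level 15 falls in the 10-17 band.
Grid: Level 10-17 × Category Minimal = 128-160 weeks.

128-160 weeks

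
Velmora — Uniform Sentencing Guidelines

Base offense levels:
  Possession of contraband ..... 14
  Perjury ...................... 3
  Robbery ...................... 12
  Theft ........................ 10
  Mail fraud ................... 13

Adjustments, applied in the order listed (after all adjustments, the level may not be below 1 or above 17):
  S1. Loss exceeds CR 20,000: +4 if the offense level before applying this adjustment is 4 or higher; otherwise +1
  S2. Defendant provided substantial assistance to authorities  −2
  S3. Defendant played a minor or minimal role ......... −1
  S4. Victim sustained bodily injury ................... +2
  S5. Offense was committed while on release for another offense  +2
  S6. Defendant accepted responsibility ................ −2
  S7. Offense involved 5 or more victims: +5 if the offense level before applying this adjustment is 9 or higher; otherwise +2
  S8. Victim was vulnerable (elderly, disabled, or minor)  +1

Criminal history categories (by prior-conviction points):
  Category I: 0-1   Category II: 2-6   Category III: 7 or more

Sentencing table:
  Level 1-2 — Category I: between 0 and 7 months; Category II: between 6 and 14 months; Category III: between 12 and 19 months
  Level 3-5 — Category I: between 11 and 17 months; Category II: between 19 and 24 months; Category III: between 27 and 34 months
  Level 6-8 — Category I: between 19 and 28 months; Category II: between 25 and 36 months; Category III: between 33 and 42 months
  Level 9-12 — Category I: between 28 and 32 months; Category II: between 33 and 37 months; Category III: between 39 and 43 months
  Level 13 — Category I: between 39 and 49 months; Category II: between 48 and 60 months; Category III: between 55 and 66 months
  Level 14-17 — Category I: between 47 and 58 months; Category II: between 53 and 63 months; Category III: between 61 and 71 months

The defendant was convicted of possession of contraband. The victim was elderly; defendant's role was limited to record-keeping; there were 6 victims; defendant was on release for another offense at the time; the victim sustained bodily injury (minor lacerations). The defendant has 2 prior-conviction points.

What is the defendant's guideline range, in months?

Base offense level for possession of contraband: 14.
S1 does not apply.
S2 does not apply.
S3 applies: 14 − 1 = 13.
S4 applies: 13 + 2 = 15.
S5 applies: 15 + 2 = 17.
S6 does not apply.
S7 applies (level before this adjustment is 17 ≥ 9, so +5): 17 + 5 = 22.
S8 applies: 22 + 1 = 23.
Level 23 exceeds the maximum of 17; capped at 17.
Final offense level: 17.
Criminal history: 2 prior points → Category II (2-6).
Level 17 falls in the 14-17 band.
Grid: Level 14-17 × Category II = 53-63 months.

53-63 months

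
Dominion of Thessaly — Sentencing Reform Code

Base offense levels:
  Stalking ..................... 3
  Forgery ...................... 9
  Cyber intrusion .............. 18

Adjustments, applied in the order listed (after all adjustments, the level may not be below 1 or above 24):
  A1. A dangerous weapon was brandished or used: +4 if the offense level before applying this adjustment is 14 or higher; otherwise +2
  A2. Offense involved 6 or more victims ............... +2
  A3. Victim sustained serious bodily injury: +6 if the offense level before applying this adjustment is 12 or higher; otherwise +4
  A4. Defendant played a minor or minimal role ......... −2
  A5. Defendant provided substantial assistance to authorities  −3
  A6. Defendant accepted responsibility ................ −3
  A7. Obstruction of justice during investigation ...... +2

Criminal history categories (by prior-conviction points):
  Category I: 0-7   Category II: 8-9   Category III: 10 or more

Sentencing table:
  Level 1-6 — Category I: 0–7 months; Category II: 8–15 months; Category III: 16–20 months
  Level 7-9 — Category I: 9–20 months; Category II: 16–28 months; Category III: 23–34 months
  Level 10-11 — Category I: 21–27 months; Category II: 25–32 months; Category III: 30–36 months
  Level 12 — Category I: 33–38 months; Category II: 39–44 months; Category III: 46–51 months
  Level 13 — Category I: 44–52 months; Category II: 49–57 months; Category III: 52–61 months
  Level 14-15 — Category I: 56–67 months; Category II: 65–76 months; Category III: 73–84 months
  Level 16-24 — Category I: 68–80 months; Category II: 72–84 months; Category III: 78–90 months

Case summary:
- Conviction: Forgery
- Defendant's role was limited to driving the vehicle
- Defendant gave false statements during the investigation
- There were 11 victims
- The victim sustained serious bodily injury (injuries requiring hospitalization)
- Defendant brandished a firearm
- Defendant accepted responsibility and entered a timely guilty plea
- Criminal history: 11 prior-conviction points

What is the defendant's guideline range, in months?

Base offense level for forgery: 9.
A1 applies (level before this adjustment is 9 < 14, so +2): 9 + 2 = 11.
A2 applies: 11 + 2 = 13.
A3 applies (level before this adjustment is 13 ≥ 12, so +6): 13 + 6 = 19.
A4 applies: 19 − 2 = 17.
A6 applies: 17 − 3 = 14.
A7 applies: 14 + 2 = 16.
Final offense level: 16.
Criminal history: 11 prior points → Category III (10+).
Level 16 falls in the 16-24 band.
Grid: Level 16-24 × Category III = 78-90 months.

78-90 months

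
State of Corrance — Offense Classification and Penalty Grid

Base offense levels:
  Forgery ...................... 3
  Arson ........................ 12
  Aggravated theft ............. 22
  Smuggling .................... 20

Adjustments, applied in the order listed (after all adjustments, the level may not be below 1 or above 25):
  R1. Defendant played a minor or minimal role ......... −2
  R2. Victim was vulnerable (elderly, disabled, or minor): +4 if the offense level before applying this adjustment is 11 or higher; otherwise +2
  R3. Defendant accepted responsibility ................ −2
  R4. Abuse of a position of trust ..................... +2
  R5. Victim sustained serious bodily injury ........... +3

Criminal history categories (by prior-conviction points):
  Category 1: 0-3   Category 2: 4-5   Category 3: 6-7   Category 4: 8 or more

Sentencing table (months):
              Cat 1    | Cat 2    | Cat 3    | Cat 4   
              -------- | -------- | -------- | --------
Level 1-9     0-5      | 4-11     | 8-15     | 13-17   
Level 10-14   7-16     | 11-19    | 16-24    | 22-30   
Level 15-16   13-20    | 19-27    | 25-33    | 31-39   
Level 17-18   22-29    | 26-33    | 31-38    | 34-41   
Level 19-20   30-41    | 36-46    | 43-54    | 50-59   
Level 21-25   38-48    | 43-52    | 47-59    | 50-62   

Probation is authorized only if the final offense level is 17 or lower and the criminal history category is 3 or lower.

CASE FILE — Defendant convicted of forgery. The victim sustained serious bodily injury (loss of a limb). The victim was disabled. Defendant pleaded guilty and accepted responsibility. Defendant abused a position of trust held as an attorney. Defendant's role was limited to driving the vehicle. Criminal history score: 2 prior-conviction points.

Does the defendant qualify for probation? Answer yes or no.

Base offense level for forgery: 3.
R1 applies: 3 − 2 = 1.
R2 applies (level before this adjustment is 1 < 11, so +2): 1 + 2 = 3.
R3 applies: 3 − 2 = 1.
R4 applies: 1 + 2 = 3.
R5 applies: 3 + 3 = 6.
Final offense level: 6.
Criminal history: 2 prior points → Category 1 (0-3).
Level 6 falls in the 1-9 band.
Grid: Level 1-9 × Category 1 = 0-5 months.
Probation check: level 6 ≤ 17 and category 1 ≤ 3 → eligible.

Yes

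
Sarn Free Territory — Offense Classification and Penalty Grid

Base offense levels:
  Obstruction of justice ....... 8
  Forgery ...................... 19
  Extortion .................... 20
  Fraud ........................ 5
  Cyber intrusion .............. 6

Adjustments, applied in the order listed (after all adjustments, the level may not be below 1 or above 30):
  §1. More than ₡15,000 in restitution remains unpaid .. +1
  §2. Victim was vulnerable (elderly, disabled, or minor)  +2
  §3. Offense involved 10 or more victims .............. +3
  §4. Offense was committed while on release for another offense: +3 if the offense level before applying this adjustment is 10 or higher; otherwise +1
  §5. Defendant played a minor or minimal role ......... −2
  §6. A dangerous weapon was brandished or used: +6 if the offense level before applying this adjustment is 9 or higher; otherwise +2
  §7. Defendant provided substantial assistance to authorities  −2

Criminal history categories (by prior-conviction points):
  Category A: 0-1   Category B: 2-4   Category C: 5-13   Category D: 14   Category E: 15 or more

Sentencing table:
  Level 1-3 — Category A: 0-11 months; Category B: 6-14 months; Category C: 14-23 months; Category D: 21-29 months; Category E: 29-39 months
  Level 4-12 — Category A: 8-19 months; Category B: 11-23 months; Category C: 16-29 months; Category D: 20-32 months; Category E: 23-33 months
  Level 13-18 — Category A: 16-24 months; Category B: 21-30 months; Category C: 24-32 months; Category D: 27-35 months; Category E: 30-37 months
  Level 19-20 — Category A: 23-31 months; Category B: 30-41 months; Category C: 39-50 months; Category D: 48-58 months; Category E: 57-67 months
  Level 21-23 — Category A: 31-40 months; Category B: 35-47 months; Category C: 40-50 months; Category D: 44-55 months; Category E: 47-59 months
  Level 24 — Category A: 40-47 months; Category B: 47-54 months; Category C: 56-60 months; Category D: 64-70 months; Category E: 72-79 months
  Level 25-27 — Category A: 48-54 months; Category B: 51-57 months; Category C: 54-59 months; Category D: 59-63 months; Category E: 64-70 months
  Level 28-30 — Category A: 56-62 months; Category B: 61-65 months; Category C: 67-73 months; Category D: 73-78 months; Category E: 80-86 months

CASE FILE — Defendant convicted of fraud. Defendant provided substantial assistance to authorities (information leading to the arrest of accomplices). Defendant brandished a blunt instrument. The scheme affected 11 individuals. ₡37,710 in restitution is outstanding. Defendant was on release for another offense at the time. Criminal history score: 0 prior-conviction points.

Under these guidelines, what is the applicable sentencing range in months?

16-24 months

Base offense level for fraud: 5.
§1 applies: 5 + 1 = 6.
§2 does not apply.
§3 applies: 6 + 3 = 9.
§4 applies (level before this adjustment is 9 < 10, so +1): 9 + 1 = 10.
§5 does not apply.
§6 applies (level before this adjustment is 10 ≥ 9, so +6): 10 + 6 = 16.
§7 applies: 16 − 2 = 14.
Final offense level: 14.
Criminal history: 0 prior points → Category A (0-1).
Level 14 falls in the 13-18 band.
Grid: Level 13-18 × Category A = 16-24 months.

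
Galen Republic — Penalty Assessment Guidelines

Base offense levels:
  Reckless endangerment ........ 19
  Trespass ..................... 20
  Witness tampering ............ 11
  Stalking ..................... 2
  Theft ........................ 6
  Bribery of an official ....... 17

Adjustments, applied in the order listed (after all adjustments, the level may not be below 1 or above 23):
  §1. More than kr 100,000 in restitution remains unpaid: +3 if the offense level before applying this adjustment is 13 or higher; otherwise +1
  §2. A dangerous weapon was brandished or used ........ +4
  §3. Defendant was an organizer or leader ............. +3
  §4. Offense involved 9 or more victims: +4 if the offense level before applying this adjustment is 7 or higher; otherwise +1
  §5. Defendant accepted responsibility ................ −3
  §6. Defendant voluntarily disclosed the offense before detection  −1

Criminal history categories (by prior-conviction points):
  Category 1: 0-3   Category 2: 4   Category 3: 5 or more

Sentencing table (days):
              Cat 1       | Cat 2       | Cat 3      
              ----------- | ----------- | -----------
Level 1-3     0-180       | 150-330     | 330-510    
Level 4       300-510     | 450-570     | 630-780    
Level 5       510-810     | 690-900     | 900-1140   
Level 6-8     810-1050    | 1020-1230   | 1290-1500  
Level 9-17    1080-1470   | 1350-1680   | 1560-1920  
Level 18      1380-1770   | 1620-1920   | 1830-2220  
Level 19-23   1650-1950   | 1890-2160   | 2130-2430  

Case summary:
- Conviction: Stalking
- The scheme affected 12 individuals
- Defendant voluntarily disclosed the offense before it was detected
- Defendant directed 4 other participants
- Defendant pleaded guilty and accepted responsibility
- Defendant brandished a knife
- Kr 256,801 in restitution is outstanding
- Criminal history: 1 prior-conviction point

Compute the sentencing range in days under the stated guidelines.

Base offense level for stalking: 2.
§1 applies (level before this adjustment is 2 < 13, so +1): 2 + 1 = 3.
§2 applies: 3 + 4 = 7.
§3 applies: 7 + 3 = 10.
§4 applies (level before this adjustment is 10 ≥ 7, so +4): 10 + 4 = 14.
§5 applies: 14 − 3 = 11.
§6 applies: 11 − 1 = 10.
Final offense level: 10.
Criminal history: 1 prior point → Category 1 (0-3).
Level 10 falls in the 9-17 band.
Grid: Level 9-17 × Category 1 = 1080-1470 days.

1080-1470 days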